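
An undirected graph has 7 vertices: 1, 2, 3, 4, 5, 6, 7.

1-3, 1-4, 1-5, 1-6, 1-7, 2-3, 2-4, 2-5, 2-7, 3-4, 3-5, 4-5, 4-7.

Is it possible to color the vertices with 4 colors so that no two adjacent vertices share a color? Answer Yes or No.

The chromatic number is 4. 2, 3, 4, 5 are mutually adjacent (a clique of size 4), so at least 4 colors are needed.
4 colors suffice: 1=b, 2=b, 3=c, 4=a, 5=d, 6=a, 7=c.
That is already a proper 4-coloring.

Yes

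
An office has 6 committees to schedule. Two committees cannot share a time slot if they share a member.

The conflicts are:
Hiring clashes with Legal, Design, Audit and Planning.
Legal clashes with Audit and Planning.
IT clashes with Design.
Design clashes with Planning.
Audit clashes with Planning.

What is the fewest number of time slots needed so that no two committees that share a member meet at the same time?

4

Hiring, Legal, Audit, Planning all conflict with each other, so at least 4 time slots are needed.
4 time slots suffice: Hiring=1, Legal=3, IT=1, Design=3, Audit=4, Planning=2. No two conflicting committees share a time slot.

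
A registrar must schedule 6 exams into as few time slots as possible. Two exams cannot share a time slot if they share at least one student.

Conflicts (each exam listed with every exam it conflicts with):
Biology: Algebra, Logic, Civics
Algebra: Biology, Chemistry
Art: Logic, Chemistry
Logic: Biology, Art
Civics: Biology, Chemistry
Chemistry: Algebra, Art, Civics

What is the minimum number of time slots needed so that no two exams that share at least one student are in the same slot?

3

The cycle Chemistry-Civics-Biology-Logic-Art-Chemistry has odd length 5, so it cannot be 2-colored; at least 3 time slots are needed.
A valid assignment using 3 time slots: Biology=1, Algebra=2, Art=3, Logic=2, Civics=2, Chemistry=1. Every pair that conflicts lands in different time slots.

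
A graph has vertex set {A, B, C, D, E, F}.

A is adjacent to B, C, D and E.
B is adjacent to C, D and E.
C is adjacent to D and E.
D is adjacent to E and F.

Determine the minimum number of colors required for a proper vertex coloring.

A, B, C, D, E form a clique, so at least 5 colors are needed.
A valid assignment using 5 colors: A=4, B=5, C=3, D=1, E=2, F=2. Each edge has distinct colors on its endpoints.

5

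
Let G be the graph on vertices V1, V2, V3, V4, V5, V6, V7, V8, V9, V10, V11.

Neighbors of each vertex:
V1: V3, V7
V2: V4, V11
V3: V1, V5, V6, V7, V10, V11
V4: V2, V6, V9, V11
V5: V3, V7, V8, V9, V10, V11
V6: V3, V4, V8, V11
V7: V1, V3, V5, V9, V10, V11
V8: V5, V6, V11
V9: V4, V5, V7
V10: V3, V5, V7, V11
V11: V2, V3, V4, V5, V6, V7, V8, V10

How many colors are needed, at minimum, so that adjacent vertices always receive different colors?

5

V3, V5, V7, V10, V11 form a clique, so at least 5 colors are needed.
5 colors suffice: color R → {V1, V9, V11}; color B → {V4, V7, V8}; color G → {V2, V5, V6}; color Y → {V3}; color P → {V10}. No two adjacent vertices share a color.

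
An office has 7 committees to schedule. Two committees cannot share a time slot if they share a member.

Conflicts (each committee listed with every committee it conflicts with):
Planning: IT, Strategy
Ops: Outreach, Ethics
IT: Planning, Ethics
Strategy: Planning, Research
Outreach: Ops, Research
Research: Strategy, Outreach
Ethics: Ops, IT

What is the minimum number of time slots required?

3

The cycle Outreach-Ops-Ethics-IT-Planning-Strategy-Research-Outreach has odd length 7, so it cannot be 2-colored; at least 3 time slots are needed.
3 time slots suffice: Planning=2, Ops=1, IT=1, Strategy=1, Outreach=3, Research=2, Ethics=2. Each listed conflict is separated.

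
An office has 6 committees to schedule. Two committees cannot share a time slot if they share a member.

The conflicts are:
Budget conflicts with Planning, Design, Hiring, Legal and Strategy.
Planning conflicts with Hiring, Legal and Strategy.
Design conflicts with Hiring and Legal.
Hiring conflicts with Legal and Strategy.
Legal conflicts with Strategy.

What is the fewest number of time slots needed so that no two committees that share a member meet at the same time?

5

Budget, Planning, Hiring, Legal, Strategy pairwise conflict, so at least 5 time slots are needed.
5 time slots suffice: time slot 1 → {Hiring}; time slot 2 → {Budget}; time slot 3 → {Legal}; time slot 4 → {Design, Strategy}; time slot 5 → {Planning}. No two conflicting committees share a time slot.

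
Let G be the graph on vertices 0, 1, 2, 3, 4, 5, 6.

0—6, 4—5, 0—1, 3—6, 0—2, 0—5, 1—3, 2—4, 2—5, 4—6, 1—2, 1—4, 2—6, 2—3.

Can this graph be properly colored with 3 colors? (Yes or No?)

The chromatic number is 3. 0, 1, 2 are pairwise adjacent, so at least 3 colors are needed.
3 colors suffice: 0=c, 1=b, 2=a, 3=c, 4=c, 5=b, 6=b.
That is already a proper 3-coloring.

Yes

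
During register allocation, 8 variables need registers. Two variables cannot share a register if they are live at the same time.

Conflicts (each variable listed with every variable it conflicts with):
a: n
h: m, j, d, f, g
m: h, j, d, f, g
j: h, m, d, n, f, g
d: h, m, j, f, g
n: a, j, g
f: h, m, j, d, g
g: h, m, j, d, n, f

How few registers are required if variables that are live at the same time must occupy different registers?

h, m, j, d, f, g are mutually in conflict, so at least 6 registers are needed.
Using 6 registers: a=1, h=3, m=4, j=2, d=6, n=3, f=5, g=1. Every pair that conflicts lands in different registers.

6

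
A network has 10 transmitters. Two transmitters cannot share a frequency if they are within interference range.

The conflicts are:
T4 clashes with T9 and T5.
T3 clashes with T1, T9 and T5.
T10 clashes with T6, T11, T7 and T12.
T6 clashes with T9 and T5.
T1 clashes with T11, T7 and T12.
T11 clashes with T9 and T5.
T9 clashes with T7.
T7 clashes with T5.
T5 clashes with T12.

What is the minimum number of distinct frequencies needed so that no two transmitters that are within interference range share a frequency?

T10 and T11 conflict, so at least 2 frequencies are needed.
A valid assignment using 2 frequencies: T4=2, T3=2, T10=1, T6=2, T1=1, T11=2, T9=1, T7=2, T5=1, T12=2. Every pair that conflicts lands in different frequencies.

2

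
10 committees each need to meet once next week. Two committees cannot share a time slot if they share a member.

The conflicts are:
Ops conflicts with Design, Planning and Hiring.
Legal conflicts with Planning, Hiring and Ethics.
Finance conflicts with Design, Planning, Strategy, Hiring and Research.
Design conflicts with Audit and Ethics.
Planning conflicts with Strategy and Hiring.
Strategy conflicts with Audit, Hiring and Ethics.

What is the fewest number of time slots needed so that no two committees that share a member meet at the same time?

4

Finance, Planning, Strategy, Hiring all conflict with each other, so at least 4 time slots are needed.
4 time slots suffice: Ops=3, Legal=3, Finance=3, Design=1, Planning=1, Strategy=4, Audit=2, Hiring=2, Research=1, Ethics=2. Every pair that conflicts lands in different time slots.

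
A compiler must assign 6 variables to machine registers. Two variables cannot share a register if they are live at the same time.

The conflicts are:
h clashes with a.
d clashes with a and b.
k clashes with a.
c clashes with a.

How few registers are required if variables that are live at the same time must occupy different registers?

d and b conflict, so at least 2 registers are needed.
2 registers suffice: register 1 → {a, b}; register 2 → {h, d, k, c}. Each listed conflict is separated.

2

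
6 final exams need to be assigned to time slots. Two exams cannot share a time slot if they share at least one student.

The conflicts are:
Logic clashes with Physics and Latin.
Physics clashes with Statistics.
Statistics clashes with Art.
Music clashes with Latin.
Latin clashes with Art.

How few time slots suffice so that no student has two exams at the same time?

3

The cycle Logic-Latin-Art-Statistics-Physics-Logic has odd length 5, so it cannot be 2-colored; at least 3 time slots are needed.
Using 3 time slots: Logic=2, Physics=1, Statistics=3, Music=2, Latin=1, Art=2. Each listed conflict is separated.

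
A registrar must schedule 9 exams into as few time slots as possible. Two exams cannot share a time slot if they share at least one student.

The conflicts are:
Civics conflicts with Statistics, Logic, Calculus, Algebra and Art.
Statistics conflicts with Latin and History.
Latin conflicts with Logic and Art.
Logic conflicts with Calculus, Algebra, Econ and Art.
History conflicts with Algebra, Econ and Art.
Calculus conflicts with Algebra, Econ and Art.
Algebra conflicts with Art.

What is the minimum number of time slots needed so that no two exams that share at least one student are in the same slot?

5

Civics, Logic, Calculus, Algebra, Art pairwise conflict, so at least 5 time slots are needed.
5 time slots suffice: time slot 1 → {Logic, History}; time slot 2 → {Statistics, Econ, Art}; time slot 3 → {Latin, Calculus}; time slot 4 → {Civics}; time slot 5 → {Algebra}. No two conflicting exams share a time slot.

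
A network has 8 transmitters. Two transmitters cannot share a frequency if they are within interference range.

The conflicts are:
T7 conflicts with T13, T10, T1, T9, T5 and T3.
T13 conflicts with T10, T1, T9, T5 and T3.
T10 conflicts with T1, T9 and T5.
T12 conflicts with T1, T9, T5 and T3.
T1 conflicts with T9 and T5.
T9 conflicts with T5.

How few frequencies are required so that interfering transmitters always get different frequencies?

6

T7, T13, T10, T1, T9, T5 pairwise conflict, so at least 6 frequencies are needed.
A valid assignment using 6 frequencies: T7=2, T13=3, T10=6, T12=2, T1=5, T9=1, T5=4, T3=1. Each listed conflict is separated.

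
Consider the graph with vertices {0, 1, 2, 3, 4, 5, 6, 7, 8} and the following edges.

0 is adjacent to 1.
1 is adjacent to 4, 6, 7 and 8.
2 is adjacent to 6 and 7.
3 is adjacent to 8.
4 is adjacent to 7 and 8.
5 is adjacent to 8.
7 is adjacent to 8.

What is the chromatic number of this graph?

4

1, 4, 7, 8 form a clique, so at least 4 colors are needed.
4 colors suffice: color red → {1, 2, 3, 5}; color blue → {0, 6, 8}; color green → {7}; color yellow → {4}. Each edge has distinct colors on its endpoints.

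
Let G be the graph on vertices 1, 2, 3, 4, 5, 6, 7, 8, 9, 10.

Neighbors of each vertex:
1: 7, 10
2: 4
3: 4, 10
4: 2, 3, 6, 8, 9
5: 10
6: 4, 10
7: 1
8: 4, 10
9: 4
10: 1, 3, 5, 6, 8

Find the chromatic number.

4 and 9 are adjacent, so at least 2 colors are needed.
2 colors suffice: color a → {4, 7, 10}; color b → {1, 2, 3, 5, 6, 8, 9}. Every edge joins two different colors.

2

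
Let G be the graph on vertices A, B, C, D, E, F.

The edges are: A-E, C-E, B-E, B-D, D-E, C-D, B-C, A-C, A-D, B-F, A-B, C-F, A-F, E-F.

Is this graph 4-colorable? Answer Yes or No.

No

A, B, C, E, F form a clique, so at least 5 colors are needed.
So 4 colors are not enough.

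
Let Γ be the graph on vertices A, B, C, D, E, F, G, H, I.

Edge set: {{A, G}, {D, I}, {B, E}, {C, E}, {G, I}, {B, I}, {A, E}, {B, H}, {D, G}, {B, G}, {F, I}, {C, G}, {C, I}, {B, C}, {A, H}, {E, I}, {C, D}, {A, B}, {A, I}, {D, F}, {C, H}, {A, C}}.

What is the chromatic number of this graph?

5

A, B, C, E, I are mutually adjacent (a clique of size 5), so at least 5 colors are needed.
5 colors suffice: color 1 → {H, I}; color 2 → {C, F}; color 3 → {B, D}; color 4 → {A}; color 5 → {E, G}. No two adjacent vertices share a color.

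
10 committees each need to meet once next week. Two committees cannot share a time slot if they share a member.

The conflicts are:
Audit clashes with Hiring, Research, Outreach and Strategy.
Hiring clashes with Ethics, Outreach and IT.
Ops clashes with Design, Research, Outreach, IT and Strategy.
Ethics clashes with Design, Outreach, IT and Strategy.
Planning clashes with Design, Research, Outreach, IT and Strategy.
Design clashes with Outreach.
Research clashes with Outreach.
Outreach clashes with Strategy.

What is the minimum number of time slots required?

Planning, Outreach, Strategy pairwise conflict, so at least 3 time slots are needed.
3 time slots suffice: Audit=3, Hiring=2, Ops=3, Ethics=3, Planning=3, Design=2, Research=2, Outreach=1, IT=1, Strategy=2. Every pair that conflicts lands in different time slots.

3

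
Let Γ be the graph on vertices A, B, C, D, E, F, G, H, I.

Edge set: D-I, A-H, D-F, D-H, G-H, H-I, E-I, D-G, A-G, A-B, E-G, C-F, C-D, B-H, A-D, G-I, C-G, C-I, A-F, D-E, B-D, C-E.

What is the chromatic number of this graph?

5

C, D, E, G, I are mutually adjacent (a clique of size 5), so at least 5 colors are needed.
5 colors suffice: A=4, B=2, C=3, D=1, E=5, F=2, G=2, H=3, I=4. No two adjacent vertices share a color.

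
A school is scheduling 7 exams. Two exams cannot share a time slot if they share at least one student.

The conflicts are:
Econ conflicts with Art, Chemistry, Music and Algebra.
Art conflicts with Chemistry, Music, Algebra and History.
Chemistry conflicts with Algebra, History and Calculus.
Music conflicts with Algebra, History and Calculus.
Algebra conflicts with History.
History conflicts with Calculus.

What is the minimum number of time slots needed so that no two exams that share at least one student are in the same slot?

4

Econ, Art, Chemistry, Algebra all conflict with each other, so at least 4 time slots are needed.
A valid assignment using 4 time slots: Econ=4, Art=2, Chemistry=1, Music=1, Algebra=3, History=4, Calculus=2. Each listed conflict is separated.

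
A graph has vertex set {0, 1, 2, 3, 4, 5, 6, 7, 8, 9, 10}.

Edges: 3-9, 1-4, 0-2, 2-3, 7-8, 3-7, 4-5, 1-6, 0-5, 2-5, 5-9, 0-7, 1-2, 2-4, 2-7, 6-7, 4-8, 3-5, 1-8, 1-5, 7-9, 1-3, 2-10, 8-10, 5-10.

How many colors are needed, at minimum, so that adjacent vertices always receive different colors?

1, 2, 3, 5 are pairwise adjacent (a clique of size 4), so at least 4 colors are needed.
4 colors suffice: 0=c, 1=c, 2=b, 3=d, 4=d, 5=a, 6=b, 7=a, 8=b, 9=b, 10=c. Every edge joins two different colors.

4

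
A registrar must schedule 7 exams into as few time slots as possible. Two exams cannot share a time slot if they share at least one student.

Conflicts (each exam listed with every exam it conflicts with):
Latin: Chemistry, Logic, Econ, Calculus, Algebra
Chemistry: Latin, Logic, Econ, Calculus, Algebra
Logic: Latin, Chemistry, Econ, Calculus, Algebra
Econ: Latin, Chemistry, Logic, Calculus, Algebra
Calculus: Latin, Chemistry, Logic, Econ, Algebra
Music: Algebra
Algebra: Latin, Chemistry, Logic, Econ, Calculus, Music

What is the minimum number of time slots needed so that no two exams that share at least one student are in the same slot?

6

Latin, Chemistry, Logic, Econ, Calculus, Algebra all conflict with each other, so at least 6 time slots are needed.
Using 6 time slots: Latin=2, Chemistry=3, Logic=5, Econ=6, Calculus=4, Music=2, Algebra=1. Every pair that conflicts lands in different time slots.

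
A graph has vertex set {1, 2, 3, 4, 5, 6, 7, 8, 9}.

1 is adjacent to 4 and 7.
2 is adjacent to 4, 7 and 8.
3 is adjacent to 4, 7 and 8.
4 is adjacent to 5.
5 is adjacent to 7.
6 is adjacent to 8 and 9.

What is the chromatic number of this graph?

2

2 and 7 are adjacent, so at least 2 colors are needed.
2 colors suffice: color red → {4, 7, 8, 9}; color blue → {1, 2, 3, 5, 6}. Every edge joins two different colors.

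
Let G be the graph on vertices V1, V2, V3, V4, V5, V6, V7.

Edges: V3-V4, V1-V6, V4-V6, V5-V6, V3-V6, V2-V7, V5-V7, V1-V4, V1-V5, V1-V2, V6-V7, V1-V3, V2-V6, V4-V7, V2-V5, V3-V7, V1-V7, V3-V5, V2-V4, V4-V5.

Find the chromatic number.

V1, V2, V4, V5, V6, V7 are pairwise adjacent (a clique of size 6), so at least 6 colors are needed.
6 colors suffice: color 1 → {V6}; color 2 → {V7}; color 3 → {V1}; color 4 → {V4}; color 5 → {V5}; color 6 → {V2, V3}. No two adjacent vertices share a color.

6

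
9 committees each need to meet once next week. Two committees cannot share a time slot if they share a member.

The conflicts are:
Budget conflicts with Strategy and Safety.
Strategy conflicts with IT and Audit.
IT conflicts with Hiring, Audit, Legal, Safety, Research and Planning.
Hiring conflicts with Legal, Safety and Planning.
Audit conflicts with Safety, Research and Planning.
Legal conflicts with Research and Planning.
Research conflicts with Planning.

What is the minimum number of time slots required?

4

IT, Hiring, Legal, Planning all conflict with each other, so at least 4 time slots are needed.
4 time slots suffice: time slot 1 → {Budget, IT}; time slot 2 → {Strategy, Safety, Planning}; time slot 3 → {Audit, Legal}; time slot 4 → {Hiring, Research}. No two conflicting committees share a time slot.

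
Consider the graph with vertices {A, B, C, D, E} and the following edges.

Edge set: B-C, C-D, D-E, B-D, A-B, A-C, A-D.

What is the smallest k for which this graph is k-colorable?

4

A, B, C, D are pairwise adjacent (a clique of size 4), so at least 4 colors are needed.
A valid assignment using 4 colors: A=2, B=3, C=4, D=1, E=2. Every edge joins two different colors.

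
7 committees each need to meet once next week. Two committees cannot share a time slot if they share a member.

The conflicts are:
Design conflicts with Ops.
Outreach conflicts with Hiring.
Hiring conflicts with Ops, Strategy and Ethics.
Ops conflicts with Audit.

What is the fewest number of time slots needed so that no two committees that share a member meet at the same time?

Outreach and Hiring conflict, so at least 2 time slots are needed.
2 time slots suffice: time slot 1 → {Design, Hiring, Audit}; time slot 2 → {Outreach, Ops, Strategy, Ethics}. Each listed conflict is separated.

2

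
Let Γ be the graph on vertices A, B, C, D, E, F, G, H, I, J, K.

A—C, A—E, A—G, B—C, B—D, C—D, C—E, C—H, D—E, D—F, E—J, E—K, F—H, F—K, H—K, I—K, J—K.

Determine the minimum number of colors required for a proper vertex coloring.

F, H, K are mutually adjacent, so at least 3 colors are needed.
One proper 3-coloring: A=3, B=1, C=2, D=3, E=1, F=1, G=1, H=3, I=1, J=3, K=2. Every edge joins two different colors.

3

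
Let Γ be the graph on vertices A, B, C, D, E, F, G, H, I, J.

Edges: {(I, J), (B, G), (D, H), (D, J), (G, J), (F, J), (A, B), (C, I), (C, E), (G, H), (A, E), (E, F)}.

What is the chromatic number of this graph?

3

The cycle C-E-F-J-I-C has odd length 5, so it cannot be 2-colored; at least 3 colors are needed.
One proper 3-coloring: A=blue, B=red, C=blue, D=blue, E=red, F=blue, G=blue, H=red, I=green, J=red. No two adjacent vertices share a color.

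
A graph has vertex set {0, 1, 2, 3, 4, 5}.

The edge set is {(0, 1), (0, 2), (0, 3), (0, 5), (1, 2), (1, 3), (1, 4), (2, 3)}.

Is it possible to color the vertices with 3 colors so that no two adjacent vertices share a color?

No

0, 1, 2, 3 are mutually adjacent (a clique of size 4), so at least 4 colors are needed.
So 3 colors are not enough.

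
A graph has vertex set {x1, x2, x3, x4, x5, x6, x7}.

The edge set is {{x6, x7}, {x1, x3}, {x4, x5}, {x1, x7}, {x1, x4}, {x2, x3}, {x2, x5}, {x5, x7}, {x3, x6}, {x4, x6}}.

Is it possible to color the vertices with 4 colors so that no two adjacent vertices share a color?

The chromatic number is 3. The cycle x5-x4-x6-x3-x2-x5 has odd length 5, so it cannot be 2-colored; at least 3 colors are needed.
A valid assignment using 3 colors: x1=1, x2=3, x3=2, x4=2, x5=1, x6=1, x7=2.
Since 4 ≥ 3, a proper 4-coloring certainly exists.

Yes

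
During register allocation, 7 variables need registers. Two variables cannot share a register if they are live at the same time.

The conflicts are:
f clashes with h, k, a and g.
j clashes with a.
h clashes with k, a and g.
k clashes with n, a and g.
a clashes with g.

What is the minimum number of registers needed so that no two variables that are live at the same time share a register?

f, h, k, a, g are mutually in conflict, so at least 5 registers are needed.
5 registers suffice: register 1 → {n, a}; register 2 → {j, k}; register 3 → {f}; register 4 → {h}; register 5 → {g}. Each listed conflict is separated.

5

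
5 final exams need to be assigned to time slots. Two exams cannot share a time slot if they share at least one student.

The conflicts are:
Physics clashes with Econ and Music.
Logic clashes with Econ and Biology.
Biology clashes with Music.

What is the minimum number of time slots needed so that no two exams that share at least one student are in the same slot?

3

The cycle Music-Physics-Econ-Logic-Biology-Music has odd length 5, so it cannot be 2-colored; at least 3 time slots are needed.
3 time slots suffice: Physics=2, Logic=2, Econ=1, Biology=3, Music=1. Each listed conflict is separated.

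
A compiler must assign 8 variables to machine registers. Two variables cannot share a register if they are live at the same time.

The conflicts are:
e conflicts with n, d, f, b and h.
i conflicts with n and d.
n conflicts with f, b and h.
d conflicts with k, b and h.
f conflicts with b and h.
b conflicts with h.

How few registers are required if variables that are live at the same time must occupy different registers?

e, n, f, b, h are mutually in conflict, so at least 5 registers are needed.
5 registers suffice: register 1 → {i, k, b}; register 2 → {n, d}; register 3 → {e}; register 4 → {h}; register 5 → {f}. No two conflicting variables share a register.

5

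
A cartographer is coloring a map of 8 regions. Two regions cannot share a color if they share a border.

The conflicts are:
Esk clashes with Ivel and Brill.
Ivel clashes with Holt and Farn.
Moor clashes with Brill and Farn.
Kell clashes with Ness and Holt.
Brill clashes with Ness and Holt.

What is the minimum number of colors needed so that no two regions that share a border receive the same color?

3

The cycle Esk-Ivel-Farn-Moor-Brill-Esk has odd length 5, so it cannot be 2-colored; at least 3 colors are needed.
3 colors suffice: Esk=2, Ivel=1, Moor=3, Kell=1, Brill=1, Ness=2, Holt=2, Farn=2. Every pair that conflicts lands in different colors.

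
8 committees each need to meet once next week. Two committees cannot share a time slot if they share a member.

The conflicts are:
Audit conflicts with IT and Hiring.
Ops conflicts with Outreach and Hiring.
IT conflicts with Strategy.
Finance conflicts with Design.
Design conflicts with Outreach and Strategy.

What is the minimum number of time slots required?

The cycle Strategy-Design-Outreach-Ops-Hiring-Audit-IT-Strategy has odd length 7, so it cannot be 2-colored; at least 3 time slots are needed.
3 time slots suffice: Audit=1, Ops=1, IT=2, Finance=2, Design=1, Outreach=2, Strategy=3, Hiring=2. Each listed conflict is separated.

3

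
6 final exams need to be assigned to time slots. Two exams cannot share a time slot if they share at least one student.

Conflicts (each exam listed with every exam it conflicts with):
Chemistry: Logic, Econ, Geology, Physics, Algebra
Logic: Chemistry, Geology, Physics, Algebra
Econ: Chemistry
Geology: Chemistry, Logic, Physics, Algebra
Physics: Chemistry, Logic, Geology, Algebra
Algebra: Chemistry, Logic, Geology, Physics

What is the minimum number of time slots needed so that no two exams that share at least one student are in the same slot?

5

Chemistry, Logic, Geology, Physics, Algebra all conflict with each other, so at least 5 time slots are needed.
A valid assignment using 5 time slots: Chemistry=1, Logic=5, Econ=2, Geology=4, Physics=2, Algebra=3. Each listed conflict is separated.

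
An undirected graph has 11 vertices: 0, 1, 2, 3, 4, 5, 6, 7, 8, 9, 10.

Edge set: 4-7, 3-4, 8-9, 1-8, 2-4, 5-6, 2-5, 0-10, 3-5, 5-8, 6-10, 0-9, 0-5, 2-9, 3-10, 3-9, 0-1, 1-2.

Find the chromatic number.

2 and 5 are adjacent, so at least 2 colors are needed.
2 colors suffice: 0=b, 1=a, 2=b, 3=b, 4=a, 5=a, 6=b, 7=b, 8=b, 9=a, 10=a. No two adjacent vertices share a color.

2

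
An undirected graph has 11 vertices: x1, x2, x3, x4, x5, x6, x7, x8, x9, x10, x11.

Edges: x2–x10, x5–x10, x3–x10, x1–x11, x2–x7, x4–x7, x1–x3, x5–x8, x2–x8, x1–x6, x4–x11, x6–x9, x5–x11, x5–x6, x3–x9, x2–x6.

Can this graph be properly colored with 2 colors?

No

The cycle x1-x6-x2-x10-x3-x1 has odd length 5, so it cannot be 2-colored; at least 3 colors are needed.
So 2 colors are not enough.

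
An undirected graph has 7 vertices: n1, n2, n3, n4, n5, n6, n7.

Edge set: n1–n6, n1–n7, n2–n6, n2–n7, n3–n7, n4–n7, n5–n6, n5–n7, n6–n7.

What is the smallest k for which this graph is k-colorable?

3

n1, n6, n7 are pairwise adjacent, so at least 3 colors are needed.
3 colors suffice: n1=G, n2=G, n3=B, n4=B, n5=G, n6=B, n7=R. No two adjacent vertices share a color.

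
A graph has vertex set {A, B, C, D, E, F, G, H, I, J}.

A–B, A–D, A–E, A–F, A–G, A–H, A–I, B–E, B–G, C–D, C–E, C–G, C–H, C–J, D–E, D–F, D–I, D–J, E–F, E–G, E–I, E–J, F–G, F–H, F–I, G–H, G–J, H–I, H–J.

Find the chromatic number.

5

A, D, E, F, I are pairwise adjacent (a clique of size 5), so at least 5 colors are needed.
5 colors suffice: A=3, B=4, C=4, D=2, E=1, F=4, G=2, H=1, I=5, J=3. Each edge has distinct colors on its endpoints.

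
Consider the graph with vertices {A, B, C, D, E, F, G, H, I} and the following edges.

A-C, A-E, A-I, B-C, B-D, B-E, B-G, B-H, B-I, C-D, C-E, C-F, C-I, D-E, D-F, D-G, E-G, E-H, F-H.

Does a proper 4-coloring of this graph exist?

Yes

The chromatic number is 4. B, D, E, G are pairwise adjacent (a clique of size 4), so at least 4 colors are needed.
4 colors suffice: A=green, B=green, C=blue, D=yellow, E=red, F=red, G=blue, H=blue, I=red.
That is already a proper 4-coloring.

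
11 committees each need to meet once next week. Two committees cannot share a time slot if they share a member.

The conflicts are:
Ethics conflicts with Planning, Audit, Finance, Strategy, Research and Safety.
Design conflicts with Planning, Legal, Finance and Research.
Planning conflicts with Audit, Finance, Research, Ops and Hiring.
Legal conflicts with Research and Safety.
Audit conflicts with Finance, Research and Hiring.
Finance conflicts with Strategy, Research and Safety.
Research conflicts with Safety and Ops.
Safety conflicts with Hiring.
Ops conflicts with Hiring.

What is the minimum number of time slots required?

Ethics, Planning, Audit, Finance, Research are mutually in conflict, so at least 5 time slots are needed.
5 time slots suffice: time slot 1 → {Strategy, Research, Hiring}; time slot 2 → {Planning, Safety}; time slot 3 → {Legal, Finance, Ops}; time slot 4 → {Ethics, Design}; time slot 5 → {Audit}. Each listed conflict is separated.

5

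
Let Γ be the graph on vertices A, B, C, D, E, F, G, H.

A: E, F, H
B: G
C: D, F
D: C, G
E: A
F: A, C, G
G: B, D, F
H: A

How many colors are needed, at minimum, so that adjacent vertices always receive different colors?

2

D and G are adjacent, so at least 2 colors are needed.
2 colors suffice: color 1 → {A, C, G}; color 2 → {B, D, E, F, H}. No two adjacent vertices share a color.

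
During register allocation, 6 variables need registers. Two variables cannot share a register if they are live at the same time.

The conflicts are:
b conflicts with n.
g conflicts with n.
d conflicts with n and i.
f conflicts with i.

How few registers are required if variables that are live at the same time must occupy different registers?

b and n conflict, so at least 2 registers are needed.
2 registers suffice: register 1 → {n, i}; register 2 → {b, g, d, f}. Each listed conflict is separated.

2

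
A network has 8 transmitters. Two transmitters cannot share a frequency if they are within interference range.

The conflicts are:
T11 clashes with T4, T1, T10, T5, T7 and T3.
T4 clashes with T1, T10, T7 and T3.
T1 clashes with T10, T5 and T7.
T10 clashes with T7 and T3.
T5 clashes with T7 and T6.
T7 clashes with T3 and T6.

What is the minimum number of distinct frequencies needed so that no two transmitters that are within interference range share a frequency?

T11, T4, T10, T7, T3 are mutually in conflict, so at least 5 frequencies are needed.
5 frequencies suffice: frequency 1 → {T7}; frequency 2 → {T11, T6}; frequency 3 → {T10, T5}; frequency 4 → {T1, T3}; frequency 5 → {T4}. Each listed conflict is separated.

5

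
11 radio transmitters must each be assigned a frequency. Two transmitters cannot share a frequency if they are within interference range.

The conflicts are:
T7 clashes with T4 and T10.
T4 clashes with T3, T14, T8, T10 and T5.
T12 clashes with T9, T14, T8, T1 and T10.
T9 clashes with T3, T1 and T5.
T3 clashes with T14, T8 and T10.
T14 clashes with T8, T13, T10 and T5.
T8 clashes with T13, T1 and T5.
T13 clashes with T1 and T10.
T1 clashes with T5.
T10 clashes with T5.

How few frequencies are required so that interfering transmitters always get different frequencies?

4

T4, T14, T10, T5 are mutually in conflict, so at least 4 frequencies are needed.
4 frequencies suffice: frequency 1 → {T7, T14, T1}; frequency 2 → {T9, T8, T10}; frequency 3 → {T4, T12, T13}; frequency 4 → {T3, T5}. Each listed conflict is separated.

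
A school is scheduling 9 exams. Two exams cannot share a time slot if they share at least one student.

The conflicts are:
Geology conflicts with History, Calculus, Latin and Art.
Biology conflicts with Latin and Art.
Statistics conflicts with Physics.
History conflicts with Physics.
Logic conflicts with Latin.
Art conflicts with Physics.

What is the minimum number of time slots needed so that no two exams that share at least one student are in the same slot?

Geology and History conflict, so at least 2 time slots are needed.
2 time slots suffice: time slot 1 → {Geology, Biology, Logic, Physics}; time slot 2 → {Statistics, History, Calculus, Latin, Art}. Each listed conflict is separated.

2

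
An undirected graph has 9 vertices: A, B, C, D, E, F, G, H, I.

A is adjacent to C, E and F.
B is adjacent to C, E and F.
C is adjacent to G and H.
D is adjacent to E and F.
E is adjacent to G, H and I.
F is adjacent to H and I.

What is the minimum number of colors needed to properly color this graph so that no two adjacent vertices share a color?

F and I are adjacent, so at least 2 colors are needed.
2 colors suffice: color red → {C, E, F}; color blue → {A, B, D, G, H, I}. Every edge joins two different colors.

2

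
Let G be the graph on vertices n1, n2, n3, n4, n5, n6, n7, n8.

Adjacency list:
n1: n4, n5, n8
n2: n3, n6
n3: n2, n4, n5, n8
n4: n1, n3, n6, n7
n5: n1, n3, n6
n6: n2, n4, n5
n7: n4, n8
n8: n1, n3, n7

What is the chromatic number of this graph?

n7 and n8 are adjacent, so at least 2 colors are needed.
2 colors suffice: color R → {n2, n4, n5, n8}; color B → {n1, n3, n6, n7}. No two adjacent vertices share a color.

2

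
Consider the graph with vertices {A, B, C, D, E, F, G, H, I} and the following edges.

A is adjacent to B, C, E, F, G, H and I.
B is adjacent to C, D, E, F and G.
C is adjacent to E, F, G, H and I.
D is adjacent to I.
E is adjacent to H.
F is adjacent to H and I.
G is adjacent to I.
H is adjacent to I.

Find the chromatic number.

5

A, C, F, H, I are pairwise adjacent (a clique of size 5), so at least 5 colors are needed.
5 colors suffice: A=red, B=green, C=blue, D=red, E=yellow, F=yellow, G=yellow, H=purple, I=green. Every edge joins two different colors.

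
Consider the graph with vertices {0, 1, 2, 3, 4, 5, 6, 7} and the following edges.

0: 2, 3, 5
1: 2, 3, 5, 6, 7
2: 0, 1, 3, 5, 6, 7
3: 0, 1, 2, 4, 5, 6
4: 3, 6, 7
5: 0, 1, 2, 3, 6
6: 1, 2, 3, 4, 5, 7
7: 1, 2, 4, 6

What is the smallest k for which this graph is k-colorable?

5

1, 2, 3, 5, 6 are mutually adjacent (a clique of size 5), so at least 5 colors are needed.
5 colors suffice: color a → {3, 7}; color b → {0, 6}; color c → {2, 4}; color d → {1}; color e → {5}. No two adjacent vertices share a color.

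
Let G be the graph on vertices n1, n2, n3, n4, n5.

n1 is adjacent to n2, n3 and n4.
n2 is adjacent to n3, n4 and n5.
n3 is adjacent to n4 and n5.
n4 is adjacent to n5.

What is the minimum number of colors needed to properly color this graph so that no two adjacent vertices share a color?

n1, n2, n3, n4 form a clique, so at least 4 colors are needed.
A valid assignment using 4 colors: n1=4, n2=1, n3=2, n4=3, n5=4. No two adjacent vertices share a color.

4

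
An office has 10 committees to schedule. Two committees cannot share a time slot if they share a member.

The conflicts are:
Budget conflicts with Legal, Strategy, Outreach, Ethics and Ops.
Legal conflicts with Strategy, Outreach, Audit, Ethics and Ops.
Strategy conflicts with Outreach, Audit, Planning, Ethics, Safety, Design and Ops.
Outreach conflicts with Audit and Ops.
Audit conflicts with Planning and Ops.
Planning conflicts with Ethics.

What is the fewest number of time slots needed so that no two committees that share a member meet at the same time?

Legal, Strategy, Outreach, Audit, Ops all conflict with each other, so at least 5 time slots are needed.
5 time slots suffice: time slot 1 → {Strategy}; time slot 2 → {Legal, Planning, Safety, Design}; time slot 3 → {Ethics, Ops}; time slot 4 → {Outreach}; time slot 5 → {Budget, Audit}. Every pair that conflicts lands in different time slots.

5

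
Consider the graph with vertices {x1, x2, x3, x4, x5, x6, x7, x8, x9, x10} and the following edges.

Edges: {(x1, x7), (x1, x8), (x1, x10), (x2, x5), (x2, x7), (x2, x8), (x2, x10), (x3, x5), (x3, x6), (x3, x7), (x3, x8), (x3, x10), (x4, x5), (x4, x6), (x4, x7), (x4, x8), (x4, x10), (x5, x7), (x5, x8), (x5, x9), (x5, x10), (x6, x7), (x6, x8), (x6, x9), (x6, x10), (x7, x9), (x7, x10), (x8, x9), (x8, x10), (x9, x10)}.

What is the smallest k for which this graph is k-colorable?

x6, x8, x9, x10 form a clique, so at least 4 colors are needed.
4 colors suffice: color red → {x10}; color blue → {x7, x8}; color green → {x1, x5, x6}; color yellow → {x2, x3, x4, x9}. Every edge joins two different colors.

4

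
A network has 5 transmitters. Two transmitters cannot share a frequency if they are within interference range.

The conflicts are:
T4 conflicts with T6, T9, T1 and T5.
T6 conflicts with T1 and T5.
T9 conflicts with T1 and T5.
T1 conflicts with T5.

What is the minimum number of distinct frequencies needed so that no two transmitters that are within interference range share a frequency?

T4, T9, T1, T5 all conflict with each other, so at least 4 frequencies are needed.
4 frequencies suffice: frequency 1 → {T5}; frequency 2 → {T1}; frequency 3 → {T4}; frequency 4 → {T6, T9}. Each listed conflict is separated.

4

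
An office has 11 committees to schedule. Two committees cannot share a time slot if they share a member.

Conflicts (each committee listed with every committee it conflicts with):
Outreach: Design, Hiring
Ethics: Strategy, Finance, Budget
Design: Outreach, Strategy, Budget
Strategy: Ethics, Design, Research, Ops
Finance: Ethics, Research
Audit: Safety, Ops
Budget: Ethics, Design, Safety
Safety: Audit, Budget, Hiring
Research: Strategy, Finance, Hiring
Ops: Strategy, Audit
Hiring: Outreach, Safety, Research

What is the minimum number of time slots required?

The cycle Design-Strategy-Research-Hiring-Outreach-Design has odd length 5, so it cannot be 2-colored; at least 3 time slots are needed.
A valid assignment using 3 time slots: Outreach=3, Ethics=2, Design=2, Strategy=1, Finance=1, Audit=1, Budget=1, Safety=2, Research=2, Ops=2, Hiring=1. Every pair that conflicts lands in different time slots.

3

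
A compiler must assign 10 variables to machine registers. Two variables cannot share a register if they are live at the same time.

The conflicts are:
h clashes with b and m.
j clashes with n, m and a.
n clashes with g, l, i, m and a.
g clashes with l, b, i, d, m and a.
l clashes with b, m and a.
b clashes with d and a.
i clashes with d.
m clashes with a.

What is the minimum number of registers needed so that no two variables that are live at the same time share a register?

n, g, l, m, a are mutually in conflict, so at least 5 registers are needed.
5 registers suffice: register 1 → {h, j, g}; register 2 → {n, b}; register 3 → {d, m}; register 4 → {i, a}; register 5 → {l}. No two conflicting variables share a register.

5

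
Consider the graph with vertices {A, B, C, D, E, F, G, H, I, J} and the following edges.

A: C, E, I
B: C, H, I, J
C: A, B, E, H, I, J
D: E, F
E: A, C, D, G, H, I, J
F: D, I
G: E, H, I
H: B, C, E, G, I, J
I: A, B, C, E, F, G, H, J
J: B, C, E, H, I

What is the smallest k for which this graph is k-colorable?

C, E, H, I, J are pairwise adjacent (a clique of size 5), so at least 5 colors are needed.
5 colors suffice: color 1 → {D, I}; color 2 → {B, E, F}; color 3 → {A, H}; color 4 → {C, G}; color 5 → {J}. Each edge has distinct colors on its endpoints.

5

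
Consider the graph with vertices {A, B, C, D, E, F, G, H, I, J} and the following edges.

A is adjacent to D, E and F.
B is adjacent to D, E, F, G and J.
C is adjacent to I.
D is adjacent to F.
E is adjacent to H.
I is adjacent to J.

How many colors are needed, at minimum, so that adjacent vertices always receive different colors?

A, D, F are mutually adjacent, so at least 3 colors are needed.
3 colors suffice: color red → {A, B, H, I}; color blue → {C, E, F, G, J}; color green → {D}. No two adjacent vertices share a color.

3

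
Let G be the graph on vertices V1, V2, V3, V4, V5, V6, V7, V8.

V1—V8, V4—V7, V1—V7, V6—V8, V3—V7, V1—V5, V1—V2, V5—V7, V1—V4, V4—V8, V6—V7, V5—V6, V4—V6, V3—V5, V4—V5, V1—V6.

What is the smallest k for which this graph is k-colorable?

5

V1, V4, V5, V6, V7 are mutually adjacent (a clique of size 5), so at least 5 colors are needed.
One proper 5-coloring: V1=1, V2=2, V3=1, V4=3, V5=5, V6=2, V7=4, V8=4. No two adjacent vertices share a color.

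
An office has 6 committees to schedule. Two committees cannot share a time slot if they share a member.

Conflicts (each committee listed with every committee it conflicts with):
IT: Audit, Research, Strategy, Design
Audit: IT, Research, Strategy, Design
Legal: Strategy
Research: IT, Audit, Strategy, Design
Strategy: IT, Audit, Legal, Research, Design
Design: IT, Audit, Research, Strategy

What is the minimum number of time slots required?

IT, Audit, Research, Strategy, Design all conflict with each other, so at least 5 time slots are needed.
5 time slots suffice: IT=3, Audit=5, Legal=2, Research=2, Strategy=1, Design=4. Each listed conflict is separated.

5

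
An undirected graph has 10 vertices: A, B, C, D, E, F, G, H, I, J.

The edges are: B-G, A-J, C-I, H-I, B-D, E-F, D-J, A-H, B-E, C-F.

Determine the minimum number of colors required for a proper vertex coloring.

The cycle A-H-I-C-F-E-B-D-J-A has odd length 9, so it cannot be 2-colored; at least 3 colors are needed.
3 colors suffice: color red → {B, F, H, J}; color blue → {A, D, E, G, I}; color green → {C}. No two adjacent vertices share a color.

3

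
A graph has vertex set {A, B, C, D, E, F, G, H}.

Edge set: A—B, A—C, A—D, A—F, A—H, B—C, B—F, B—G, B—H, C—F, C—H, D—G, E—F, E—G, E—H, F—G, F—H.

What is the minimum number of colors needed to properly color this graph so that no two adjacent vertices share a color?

A, B, C, F, H are pairwise adjacent (a clique of size 5), so at least 5 colors are needed.
5 colors suffice: A=4, B=2, C=5, D=1, E=2, F=1, G=3, H=3. Every edge joins two different colors.

5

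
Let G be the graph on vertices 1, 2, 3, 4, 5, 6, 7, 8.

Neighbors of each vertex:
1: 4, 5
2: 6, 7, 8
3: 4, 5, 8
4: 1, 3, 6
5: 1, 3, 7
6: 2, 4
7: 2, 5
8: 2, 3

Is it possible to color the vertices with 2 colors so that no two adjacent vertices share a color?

No

The cycle 2-6-4-3-8-2 has odd length 5, so it cannot be 2-colored; at least 3 colors are needed.
So 2 colors are not enough.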